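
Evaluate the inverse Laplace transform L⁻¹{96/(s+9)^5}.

L⁻¹{n!/(s-a)^(n+1)} = t^n·e^(at) with n=4, a=-9. So L⁻¹{24/(s+9)^5} = t^4·e^(-9t), and L⁻¹{96/(s+9)^5} = (96/24)·t^4·e^(-9t) = 4·t^4·e^(-9t)

Final answer: 4·t^4·e^(-9t)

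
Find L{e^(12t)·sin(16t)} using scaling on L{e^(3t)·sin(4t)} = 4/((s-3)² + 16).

Scaling with a=4: L{e^(12t)·sin(16t)} = (1/4) · 4/((s/4-3)² + 16). Simplifying: 16/((s-12)² + 256)

Final answer: 16/((s-12)² + 256)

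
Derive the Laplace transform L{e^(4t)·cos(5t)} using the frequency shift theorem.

Frequency shift: L{e^(at)f(t)} = F(s-a). L{e^(4t)·cos(5t)} = (s-4)/((s-4)² + 25)

Final answer: (s-4)/((s-4)² + 25)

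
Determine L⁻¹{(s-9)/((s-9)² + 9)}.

Using frequency shift: L⁻¹{(s-a)/((s-a)² + b²)} = e^(at)cos(bt). Here a=9, b=3

Final answer: e^(9t)·cos(3t)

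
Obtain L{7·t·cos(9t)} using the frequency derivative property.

L{cos(9t)} = s/(s² + 81). Derivative: d/ds[s/(s² + 81)] = [(s² + 81) - s·2s]/(s² + 81)² = (81 - s²)/(s² + 81)². So L{t·cos(9t)} = -F'(s) = (s² - 81)/(s² + 81)². Then L{7·t·cos(9t)} = 7·(s² - 81)/(s² + 81)²

Final answer: 7·(s² - 81)/(s² + 81)²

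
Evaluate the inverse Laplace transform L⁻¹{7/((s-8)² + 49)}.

Using frequency shift, L⁻¹{7/((s-8)² + 49)} = e^(8t)·sin(7t)

Final answer: e^(8t)·sin(7t)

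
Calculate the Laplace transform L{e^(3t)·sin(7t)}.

L{e^(at)·sin(ωt)} = ω/((s-a)² + ω²), so L{e^(3t)·sin(7t)} = 7/((s-3)² + 49)

Final answer: 7/((s-3)² + 49)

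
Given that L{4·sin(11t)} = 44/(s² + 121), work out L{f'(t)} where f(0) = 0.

L{f'(t)} = s·F(s) - f(0) = s·44/(s² + 121) - 0 = 44s/(s² + 121)

Final answer: 44s/(s² + 121)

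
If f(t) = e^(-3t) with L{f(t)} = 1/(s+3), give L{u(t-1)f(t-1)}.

Time shift theorem: L{u(t-a)f(t-a)} = e^(-as)F(s). Here a=1, F(s) = 1/(s+3), so L{u(t-1)f(t-1)} = e^(-s)·1/(s+3)

Final answer: e^(-s)·1/(s+3)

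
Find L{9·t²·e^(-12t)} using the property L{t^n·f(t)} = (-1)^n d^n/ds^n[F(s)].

L{e^(-12t)} = 1/(s+12). d/ds[1/(s+12)] = -1/(s+12)². d²/ds²[1/(s+12)] = 2/(s+12)³. So L{t²·e^(-12t)} = (-1)² · 2/(s+12)³ = 2/(s+12)³. Then L{9·t²·e^(-12t)} = 9·2/(s+12)³ = 18/(s+12)³

Final answer: 18/(s+12)³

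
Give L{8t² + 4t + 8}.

L{8t² + 4t + 8} = 8·2/s³ + 4/s² + 8/s = 16/s³ + 4/s² + 8/s

Final answer: 16/s³ + 4/s² + 8/s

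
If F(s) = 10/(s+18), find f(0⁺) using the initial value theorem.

f(0⁺) = lim_{s→∞} s·10/(s+18) = lim_{s→∞} 10s/(s+18) = 10

Final answer: 10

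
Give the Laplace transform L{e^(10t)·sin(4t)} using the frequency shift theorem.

Frequency shift: L{e^(at)f(t)} = F(s-a). L{e^(10t)·sin(4t)} = 4/((s-10)² + 16)

Final answer: 4/((s-10)² + 16)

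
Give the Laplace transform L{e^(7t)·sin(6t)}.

L{e^(at)·sin(ωt)} = ω/((s-a)² + ω²), so L{e^(7t)·sin(6t)} = 6/((s-7)² + 36)

Final answer: 6/((s-7)² + 36)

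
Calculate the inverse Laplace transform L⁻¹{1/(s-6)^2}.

L⁻¹{n!/(s-a)^(n+1)} = t^n·e^(at), so L⁻¹{1/(s-6)^2} = t·e^(6t)

Final answer: t·e^(6t)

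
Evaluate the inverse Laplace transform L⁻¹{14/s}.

L⁻¹{c/s} = c, so L⁻¹{14/s} = 14

Final answer: 14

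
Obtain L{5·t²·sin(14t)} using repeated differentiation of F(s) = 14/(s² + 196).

F(s) = 14/(s² + 196). F'(s) = -28s/(s² + 196)². F''(s) = -28(196 - 3s²)/(s² + 196)³ = (84s² - 5488)/(s² + 196)³. So L{t²·sin(14t)} = (-1)² F''(s) = (84s² - 5488)/(s² + 196)³. Then L{5·t²·sin(14t)} = 5·(84s² - 5488)/(s² + 196)³ = (420s² - 27440)/(s² + 196)³

Final answer: (420s² - 27440)/(s² + 196)³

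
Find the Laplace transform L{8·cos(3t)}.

L{cos(ωt)} = s/(s² + ω²), so L{cos(3t)} = s/(s² + 9). Then L{8·cos(3t)} = 8·s/(s² + 9) = 8s/(s² + 9)

Final answer: 8s/(s² + 9)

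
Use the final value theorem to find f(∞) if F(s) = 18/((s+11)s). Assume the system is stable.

f(∞) = lim_{s→0} sF(s) = lim_{s→0} 18/(s+11) = 18/11

Final answer: 18/11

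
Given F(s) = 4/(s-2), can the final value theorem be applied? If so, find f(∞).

sF(s) = 4s/(s-2) has a pole at s = 2 in the right half-plane. Theorem does NOT apply (unstable system; f(t) = 4·e^(2t) grows without bound).

Final answer: Not applicable (unstable)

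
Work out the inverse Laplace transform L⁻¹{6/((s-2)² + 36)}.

Using frequency shift, L⁻¹{6/((s-2)² + 36)} = e^(2t)·sin(6t)

Final answer: e^(2t)·sin(6t)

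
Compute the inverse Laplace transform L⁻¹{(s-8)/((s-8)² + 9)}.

Using frequency shift, L⁻¹{(s-8)/((s-8)² + 9)} = e^(8t)·cos(3t)

Final answer: e^(8t)·cos(3t)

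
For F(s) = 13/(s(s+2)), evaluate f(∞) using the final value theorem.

f(∞) = lim_{s→0} s·13/(s(s+2)) = lim_{s→0} 13/(s+2) = 13/2 = 13/2

Final answer: 13/2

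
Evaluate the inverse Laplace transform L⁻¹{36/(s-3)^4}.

L⁻¹{n!/(s-a)^(n+1)} = t^n·e^(at) with n=3, a=3. So L⁻¹{6/(s-3)^4} = t^3·e^(3t), and L⁻¹{36/(s-3)^4} = (36/6)·t^3·e^(3t) = 6·t^3·e^(3t)

Final answer: 6·t^3·e^(3t)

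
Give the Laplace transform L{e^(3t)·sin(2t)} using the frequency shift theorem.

Frequency shift: L{e^(at)f(t)} = F(s-a). L{e^(3t)·sin(2t)} = 2/((s-3)² + 4)

Final answer: 2/((s-3)² + 4)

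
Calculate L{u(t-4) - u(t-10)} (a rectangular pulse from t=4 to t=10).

L{u(t-a)} = e^(-as)/s. L{u(t-4) - u(t-10)} = (e^(-4s) - e^(-10s))/s

Final answer: (e^(-4s) - e^(-10s))/s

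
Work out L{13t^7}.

L{t^n} = n!/s^(n+1). So L{13t^7} = 13·7!/s^8 = 65520/s^8

Final answer: 65520/s^8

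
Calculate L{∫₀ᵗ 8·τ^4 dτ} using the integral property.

L{∫₀ᵗ f(τ)dτ} = F(s)/s with f(t) = 8t^4. F(s) = 192/s^5, so L{∫₀ᵗ 8·τ^4 dτ} = (192/s^5)/s = 192/s^6. (Check: ∫₀ᵗ 8·τ^4 dτ = 8t^5/5.)

Final answer: 192/s^6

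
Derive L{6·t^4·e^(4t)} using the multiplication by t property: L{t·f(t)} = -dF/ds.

Using L{t^n·e^(at)} = n!/(s-a)^(n+1), L{t^4·e^(4t)} = 24/(s-4)^5, so L{6·t^4·e^(4t)} = 6·24/(s-4)^5 = 144/(s-4)^5

Final answer: 144/(s-4)^5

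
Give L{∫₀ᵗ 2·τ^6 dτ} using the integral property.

L{∫₀ᵗ f(τ)dτ} = F(s)/s with f(t) = 2t^6. F(s) = 1440/s^7, so L{∫₀ᵗ 2·τ^6 dτ} = (1440/s^7)/s = 1440/s^8. (Check: ∫₀ᵗ 2·τ^6 dτ = 2t^7/7.)

Final answer: 1440/s^8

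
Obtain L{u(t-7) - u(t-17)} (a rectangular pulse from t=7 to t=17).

L{u(t-a)} = e^(-as)/s. L{u(t-7) - u(t-17)} = (e^(-7s) - e^(-17s))/s

Final answer: (e^(-7s) - e^(-17s))/s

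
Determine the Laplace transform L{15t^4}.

L{15t^4} = 15 · L{t^4} = 15 · 24/s^5 = 360/s^5

Final answer: 360/s^5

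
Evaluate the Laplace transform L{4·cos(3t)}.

L{cos(ωt)} = s/(s² + ω²), so L{cos(3t)} = s/(s² + 9). Then L{4·cos(3t)} = 4·s/(s² + 9) = 4s/(s² + 9)

Final answer: 4s/(s² + 9)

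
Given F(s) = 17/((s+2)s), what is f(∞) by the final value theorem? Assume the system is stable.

f(∞) = lim_{s→0} sF(s) = lim_{s→0} 17/(s+2) = 17/2

Final answer: 17/2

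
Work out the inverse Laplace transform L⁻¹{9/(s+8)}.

L⁻¹{1/(s-a)} = e^(at), so L⁻¹{1/(s+8)} = e^(-8t), and L⁻¹{9/(s+8)} = 9·e^(-8t)

Final answer: 9·e^(-8t)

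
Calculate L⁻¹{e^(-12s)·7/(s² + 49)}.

L⁻¹{7/(s² + 49)} = sin(7t). By the time shift theorem, L⁻¹{e^(-as)F(s)} = u(t-a)f(t-a) with a=12, so L⁻¹{e^(-12s)·7/(s² + 49)} = u(t-12)·sin(7(t-12))

Final answer: u(t-12)·sin(7(t-12))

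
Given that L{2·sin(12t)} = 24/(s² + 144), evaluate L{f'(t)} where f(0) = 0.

L{f'(t)} = s·F(s) - f(0) = s·24/(s² + 144) - 0 = 24s/(s² + 144)

Final answer: 24s/(s² + 144)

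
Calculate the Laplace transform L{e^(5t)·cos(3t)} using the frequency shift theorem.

Frequency shift: L{e^(at)f(t)} = F(s-a). L{e^(5t)·cos(3t)} = (s-5)/((s-5)² + 9)

Final answer: (s-5)/((s-5)² + 9)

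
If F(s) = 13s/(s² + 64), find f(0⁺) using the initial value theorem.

f(0⁺) = lim_{s→∞} s·13s/(s² + 64) = lim_{s→∞} 13s²/(s² + 64) = 13

Final answer: 13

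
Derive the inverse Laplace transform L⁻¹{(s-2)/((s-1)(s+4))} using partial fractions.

Using partial fractions, f(t) = (-e^t + 6e^(-4t))/5

Final answer: (-e^t + 6e^(-4t))/5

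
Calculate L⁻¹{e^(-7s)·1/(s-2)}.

L⁻¹{1/(s-2)} = e^(2t). By the time shift theorem, L⁻¹{e^(-as)F(s)} = u(t-a)f(t-a) with a=7, so L⁻¹{e^(-7s)·1/(s-2)} = u(t-7)·e^(2(t-7))

Final answer: u(t-7)·e^(2(t-7))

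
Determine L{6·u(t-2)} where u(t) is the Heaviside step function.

L{u(t-a)} = e^(-as)/s. Here a=2, so L{u(t-2)} = e^(-2s)/s, and L{6·u(t-2)} = 6·e^(-2s)/s

Final answer: 6·e^(-2s)/s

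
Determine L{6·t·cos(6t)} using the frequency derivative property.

L{cos(6t)} = s/(s² + 36). Derivative: d/ds[s/(s² + 36)] = [(s² + 36) - s·2s]/(s² + 36)² = (36 - s²)/(s² + 36)². So L{t·cos(6t)} = -F'(s) = (s² - 36)/(s² + 36)². Then L{6·t·cos(6t)} = 6·(s² - 36)/(s² + 36)²

Final answer: 6·(s² - 36)/(s² + 36)²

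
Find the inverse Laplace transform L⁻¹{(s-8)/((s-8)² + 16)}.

Using frequency shift, L⁻¹{(s-8)/((s-8)² + 16)} = e^(8t)·cos(4t)

Final answer: e^(8t)·cos(4t)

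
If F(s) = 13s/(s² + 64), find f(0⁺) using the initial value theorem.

f(0⁺) = lim_{s→∞} s·13s/(s² + 64) = lim_{s→∞} 13s²/(s² + 64) = 13

Final answer: 13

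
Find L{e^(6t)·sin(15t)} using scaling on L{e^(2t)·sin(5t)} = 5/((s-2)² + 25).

Scaling with a=3: L{e^(6t)·sin(15t)} = (1/3) · 5/((s/3-2)² + 25). Simplifying: 15/((s-6)² + 225)

Final answer: 15/((s-6)² + 225)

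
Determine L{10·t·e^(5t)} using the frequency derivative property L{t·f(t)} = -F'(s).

L{e^(5t)} = 1/(s-5). By frequency derivative: L{t·e^(5t)} = -d/ds[1/(s-5)] = -(-1)/(s-5)² = 1/(s-5)². Then L{10·t·e^(5t)} = 10·1/(s-5)² = 10/(s-5)²

Final answer: 10/(s-5)²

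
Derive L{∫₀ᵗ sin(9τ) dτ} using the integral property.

L{∫₀ᵗ f(τ)dτ} = F(s)/s with F(s) = 9/(s² + 81), so the result is (9/(s² + 81))/s = 9/(s(s² + 81))

Final answer: 9/(s(s² + 81))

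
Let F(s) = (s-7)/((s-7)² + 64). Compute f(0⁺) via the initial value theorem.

f(0⁺) = lim_{s→∞} sF(s) = lim_{s→∞} s(s-7)/((s-7)² + 64) = 1

Final answer: 1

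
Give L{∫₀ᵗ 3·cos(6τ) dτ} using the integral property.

L{∫₀ᵗ f(τ)dτ} = F(s)/s with F(s) = 3s/(s² + 36), so the result is (3s/(s² + 36))/s = 3/(s² + 36)

Final answer: 3/(s² + 36)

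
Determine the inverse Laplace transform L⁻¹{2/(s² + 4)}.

L⁻¹{2/(s² + 4)} = sin(2t)

Final answer: sin(2t)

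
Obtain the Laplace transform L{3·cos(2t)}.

L{cos(ωt)} = s/(s² + ω²), so L{cos(2t)} = s/(s² + 4). Then L{3·cos(2t)} = 3·s/(s² + 4) = 3s/(s² + 4)

Final answer: 3s/(s² + 4)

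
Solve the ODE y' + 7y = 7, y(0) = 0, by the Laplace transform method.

sY + 7Y = 7/s. Y = 7/(s(s+7)). Partial fractions: Y = 1/s - 1/(s+7)

Final answer: y(t) = (1 - e^(-7t))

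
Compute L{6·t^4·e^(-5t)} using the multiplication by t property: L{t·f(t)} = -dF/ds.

Using L{t^n·e^(at)} = n!/(s-a)^(n+1), L{t^4·e^(-5t)} = 24/(s+5)^5, so L{6·t^4·e^(-5t)} = 6·24/(s+5)^5 = 144/(s+5)^5

Final answer: 144/(s+5)^5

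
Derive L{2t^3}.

L{t^n} = n!/s^(n+1). So L{2t^3} = 2·3!/s^4 = 12/s^4

Final answer: 12/s^4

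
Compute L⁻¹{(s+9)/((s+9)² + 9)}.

Using frequency shift: L⁻¹{(s-a)/((s-a)² + b²)} = e^(at)cos(bt). Here a=-9, b=3

Final answer: e^(-9t)·cos(3t)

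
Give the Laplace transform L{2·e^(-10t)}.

L{e^(at)} = 1/(s-a), so L{e^(-10t)} = 1/(s+10). Then L{2·e^(-10t)} = 2/(s+10)

Final answer: 2/(s+10)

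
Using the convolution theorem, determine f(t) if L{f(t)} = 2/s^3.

2/s^3 = (2/s)·(1/s^2) = L{2}·L{t}. By convolution, f(t) = 2*t = ∫₀ᵗ 2·τ dτ = 2·t²/2

Final answer: 2·t²/2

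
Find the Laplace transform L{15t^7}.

L{15t^7} = 15 · L{t^7} = 15 · 5040/s^8 = 75600/s^8

Final answer: 75600/s^8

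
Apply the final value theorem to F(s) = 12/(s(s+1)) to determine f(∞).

f(∞) = lim_{s→0} s·12/(s(s+1)) = lim_{s→0} 12/(s+1) = 12/1 = 12

Final answer: 12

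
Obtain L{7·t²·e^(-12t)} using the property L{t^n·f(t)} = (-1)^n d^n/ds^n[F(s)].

L{e^(-12t)} = 1/(s+12). d/ds[1/(s+12)] = -1/(s+12)². d²/ds²[1/(s+12)] = 2/(s+12)³. So L{t²·e^(-12t)} = (-1)² · 2/(s+12)³ = 2/(s+12)³. Then L{7·t²·e^(-12t)} = 7·2/(s+12)³ = 14/(s+12)³

Final answer: 14/(s+12)³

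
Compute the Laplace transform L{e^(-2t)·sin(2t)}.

L{e^(at)·sin(ωt)} = ω/((s-a)² + ω²), so L{e^(-2t)·sin(2t)} = 2/((s+2)² + 4)

Final answer: 2/((s+2)² + 4)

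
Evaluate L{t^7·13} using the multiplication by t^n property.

L{13} = 13/s. d^1/ds^1[1/s] = -1/s². d^2/ds^2[1/s] = 2/s^3. d^3/ds^3[1/s] = -6/s^4. d^4/ds^4[1/s] = 24/s^5. d^5/ds^5[1/s] = -120/s^6. d^6/ds^6[1/s] = 720/s^7. d^7/ds^7[1/s] = -5040/s^8. So L{t^7} = (-1)^{7}·-5040/s^8 = 5040/s^8. Then L{t^7·13} = 13·5040/s^8 = 65520/s^8

Final answer: 65520/s^8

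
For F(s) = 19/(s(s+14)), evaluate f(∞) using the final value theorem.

f(∞) = lim_{s→0} s·19/(s(s+14)) = lim_{s→0} 19/(s+14) = 19/14 = 19/14

Final answer: 19/14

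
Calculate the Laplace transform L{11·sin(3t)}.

L{sin(ωt)} = ω/(s² + ω²), so L{sin(3t)} = 3/(s² + 9). Then L{11·sin(3t)} = 11·3/(s² + 9) = 33/(s² + 9)

Final answer: 33/(s² + 9)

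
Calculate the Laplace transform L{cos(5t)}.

L{cos(ωt)} = s/(s² + ω²), so L{cos(5t)} = s/(s² + 25)

Final answer: s/(s² + 25)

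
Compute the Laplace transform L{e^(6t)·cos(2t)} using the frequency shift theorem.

Frequency shift: L{e^(at)f(t)} = F(s-a). L{e^(6t)·cos(2t)} = (s-6)/((s-6)² + 4)

Final answer: (s-6)/((s-6)² + 4)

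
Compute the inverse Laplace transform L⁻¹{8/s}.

L⁻¹{c/s} = c, so L⁻¹{8/s} = 8

Final answer: 8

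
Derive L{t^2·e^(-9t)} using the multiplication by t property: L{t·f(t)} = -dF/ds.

Using L{t^n·e^(at)} = n!/(s-a)^(n+1), L{t^2·e^(-9t)} = 2/(s+9)^3

Final answer: 2/(s+9)^3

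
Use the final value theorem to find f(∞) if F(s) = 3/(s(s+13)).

f(∞) = lim_{s→0} s·3/(s(s+13)) = lim_{s→0} 3/(s+13) = 3/13 = 3/13

Final answer: 3/13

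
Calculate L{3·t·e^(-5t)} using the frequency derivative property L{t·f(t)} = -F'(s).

L{e^(-5t)} = 1/(s+5). By frequency derivative: L{t·e^(-5t)} = -d/ds[1/(s+5)] = -(-1)/(s+5)² = 1/(s+5)². Then L{3·t·e^(-5t)} = 3·1/(s+5)² = 3/(s+5)²

Final answer: 3/(s+5)²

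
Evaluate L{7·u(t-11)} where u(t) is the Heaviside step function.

L{u(t-a)} = e^(-as)/s. Here a=11, so L{u(t-11)} = e^(-11s)/s, and L{7·u(t-11)} = 7·e^(-11s)/s

Final answer: 7·e^(-11s)/s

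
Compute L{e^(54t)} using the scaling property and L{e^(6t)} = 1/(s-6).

Using L{f(at)} = (1/a)F(s/a) with a=9 and f(t) = e^(6t): L{e^(54t)} = (1/9) · 1/((s/9)-6) = (1/9) · 9/(s-54) = 1/(s-54)

Final answer: 1/(s-54)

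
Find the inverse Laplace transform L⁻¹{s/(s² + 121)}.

L⁻¹{s/(s² + 121)} = cos(11t)

Final answer: cos(11t)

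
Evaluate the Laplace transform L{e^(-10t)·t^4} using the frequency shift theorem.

L{e^(at)·t^n} = n!/(s-a)^(n+1), so L{e^(-10t)·t^4} = 24/(s+10)^5

Final answer: 24/(s+10)^5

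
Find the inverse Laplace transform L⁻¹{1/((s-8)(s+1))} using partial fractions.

Decompose: A/(s-8) + B/(s+1). A = 1/9, B = -1/9. f(t) = (e^(8t) - e^(-t))/9

Final answer: (e^(8t) - e^(-t))/9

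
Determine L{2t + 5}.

L{2t + 5} = 2·L{t} + 5·L{1} = 2/s² + 5/s

Final answer: 2/s² + 5/s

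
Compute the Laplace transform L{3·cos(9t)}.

L{cos(ωt)} = s/(s² + ω²), so L{cos(9t)} = s/(s² + 81). Then L{3·cos(9t)} = 3·s/(s² + 81) = 3s/(s² + 81)

Final answer: 3s/(s² + 81)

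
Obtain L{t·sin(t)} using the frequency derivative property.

L{sin(t)} = 1/(s² + 1). By L{t·f(t)} = -F'(s): -d/ds[1/(s² + 1)] = -(1)·(-2s)/(s² + 1)² = 2s/(s² + 1)²

Final answer: 2s/(s² + 1)²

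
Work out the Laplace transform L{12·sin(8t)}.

L{sin(ωt)} = ω/(s² + ω²), so L{sin(8t)} = 8/(s² + 64). Then L{12·sin(8t)} = 12·8/(s² + 64) = 96/(s² + 64)

Final answer: 96/(s² + 64)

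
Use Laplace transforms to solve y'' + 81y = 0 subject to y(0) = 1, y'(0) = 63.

L{y''} + 81L{y} = 0. s²Y - s - 63 + 81Y = 0. Y(s² + 81) = s + 63. Y = (s + 63)/(s² + 81). Inverting: y(t) = cos(9t) + 7sin(9t)

Final answer: y(t) = cos(9t) + 7sin(9t)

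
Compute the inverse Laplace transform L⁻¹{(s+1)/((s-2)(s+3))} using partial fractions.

Using partial fractions, f(t) = (3e^(2t) + 2e^(-3t))/5

Final answer: (3e^(2t) + 2e^(-3t))/5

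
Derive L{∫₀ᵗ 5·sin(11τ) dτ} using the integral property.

L{∫₀ᵗ f(τ)dτ} = F(s)/s with F(s) = 55/(s² + 121), so the result is (55/(s² + 121))/s = 55/(s(s² + 121))

Final answer: 55/(s(s² + 121))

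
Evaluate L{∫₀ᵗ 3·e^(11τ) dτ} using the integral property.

L{∫₀ᵗ f(τ)dτ} = F(s)/s with F(s) = 3/(s-11), so L{∫₀ᵗ 3·e^(11τ) dτ} = 3/(s(s-11))

Final answer: 3/(s(s-11))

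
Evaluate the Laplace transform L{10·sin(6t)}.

L{sin(ωt)} = ω/(s² + ω²), so L{sin(6t)} = 6/(s² + 36). Then L{10·sin(6t)} = 10·6/(s² + 36) = 60/(s² + 36)

Final answer: 60/(s² + 36)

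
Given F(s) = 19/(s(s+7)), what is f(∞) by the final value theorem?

f(∞) = lim_{s→0} s·19/(s(s+7)) = lim_{s→0} 19/(s+7) = 19/7 = 19/7

Final answer: 19/7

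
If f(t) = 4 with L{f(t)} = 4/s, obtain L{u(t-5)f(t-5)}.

Time shift theorem: L{u(t-a)f(t-a)} = e^(-as)F(s). Here a=5, F(s) = 4/s, so L{u(t-5)f(t-5)} = e^(-5s)·4/s

Final answer: e^(-5s)·4/s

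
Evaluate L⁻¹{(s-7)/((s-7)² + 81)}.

Using frequency shift: L⁻¹{(s-a)/((s-a)² + b²)} = e^(at)cos(bt). Here a=7, b=9

Final answer: e^(7t)·cos(9t)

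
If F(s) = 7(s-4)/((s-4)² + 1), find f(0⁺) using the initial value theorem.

f(0⁺) = lim_{s→∞} sF(s) = lim_{s→∞} 7s(s-4)/((s-4)² + 1) = 7

Final answer: 7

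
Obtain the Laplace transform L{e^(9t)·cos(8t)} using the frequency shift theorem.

Frequency shift: L{e^(at)f(t)} = F(s-a). L{e^(9t)·cos(8t)} = (s-9)/((s-9)² + 64)

Final answer: (s-9)/((s-9)² + 64)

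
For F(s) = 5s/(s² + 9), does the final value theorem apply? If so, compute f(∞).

The final value theorem requires all poles of sF(s) in the left half-plane. sF(s) = 5s²/(s² + 9) has poles at s = ±3i (imaginary axis). Theorem does NOT apply (oscillatory system).

Final answer: Not applicable (oscillatory)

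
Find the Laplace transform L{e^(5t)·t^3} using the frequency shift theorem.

L{e^(at)·t^n} = n!/(s-a)^(n+1), so L{e^(5t)·t^3} = 6/(s-5)^4

Final answer: 6/(s-5)^4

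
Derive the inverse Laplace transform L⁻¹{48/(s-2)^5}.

L⁻¹{n!/(s-a)^(n+1)} = t^n·e^(at) with n=4, a=2. So L⁻¹{24/(s-2)^5} = t^4·e^(2t), and L⁻¹{48/(s-2)^5} = (48/24)·t^4·e^(2t) = 2·t^4·e^(2t)

Final answer: 2·t^4·e^(2t)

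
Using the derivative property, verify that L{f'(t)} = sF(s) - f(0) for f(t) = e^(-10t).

f'(t) = -10e^(-10t). Direct: L{f'(t)} = -10/(s+10). Property: s·1/(s+10) - 1 = (s - (s+10))/(s+10) = -10/(s+10). ✓

Final answer: -10/(s+10)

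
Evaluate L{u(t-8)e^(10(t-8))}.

u(t-a)f(t-a) with f(t)=e^(10t). L{e^(10t)} = 1/(s-10). By time shift: e^(-8s)/(s-10)

Final answer: e^(-8s)/(s-10)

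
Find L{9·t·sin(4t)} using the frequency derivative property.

L{sin(4t)} = 4/(s² + 16). By L{t·f(t)} = -F'(s): -d/ds[4/(s² + 16)] = -(4)·(-2s)/(s² + 16)² = 8s/(s² + 16)². Then L{9·t·sin(4t)} = 9·8s/(s² + 16)² = 72s/(s² + 16)²

Final answer: 72s/(s² + 16)²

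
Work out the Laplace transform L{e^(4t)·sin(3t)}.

L{e^(at)·sin(ωt)} = ω/((s-a)² + ω²), so L{e^(4t)·sin(3t)} = 3/((s-4)² + 9)

Final answer: 3/((s-4)² + 9)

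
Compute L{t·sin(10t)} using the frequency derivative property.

L{sin(10t)} = 10/(s² + 100). By L{t·f(t)} = -F'(s): -d/ds[10/(s² + 100)] = -(10)·(-2s)/(s² + 100)² = 20s/(s² + 100)²

Final answer: 20s/(s² + 100)²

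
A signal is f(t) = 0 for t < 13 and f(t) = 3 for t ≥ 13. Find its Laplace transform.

f(t) = 3·u(t-13). L{u(t-13)} = e^(-13s)/s, so L{f(t)} = 3·e^(-13s)/s

Final answer: 3·e^(-13s)/s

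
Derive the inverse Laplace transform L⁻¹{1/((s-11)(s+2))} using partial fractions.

Decompose: A/(s-11) + B/(s+2). A = 1/13, B = -1/13. f(t) = (e^(11t) - e^(-2t))/13

Final answer: (e^(11t) - e^(-2t))/13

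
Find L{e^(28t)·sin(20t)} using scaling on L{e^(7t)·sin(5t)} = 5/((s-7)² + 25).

Scaling with a=4: L{e^(28t)·sin(20t)} = (1/4) · 5/((s/4-7)² + 25). Simplifying: 20/((s-28)² + 400)

Final answer: 20/((s-28)² + 400)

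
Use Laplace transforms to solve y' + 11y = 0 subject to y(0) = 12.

L{y'} + 11L{y} = 0. sY - 12 + 11Y = 0. Y(s+11) = 12. Y = 12/(s+11)

Final answer: y(t) = 12e^(-11t)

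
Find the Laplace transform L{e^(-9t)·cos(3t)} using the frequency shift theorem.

Frequency shift: L{e^(at)f(t)} = F(s-a). L{e^(-9t)·cos(3t)} = (s+9)/((s+9)² + 9)

Final answer: (s+9)/((s+9)² + 9)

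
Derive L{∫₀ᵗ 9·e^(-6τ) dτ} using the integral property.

L{∫₀ᵗ f(τ)dτ} = F(s)/s with F(s) = 9/(s+6), so L{∫₀ᵗ 9·e^(-6τ) dτ} = 9/(s(s+6))

Final answer: 9/(s(s+6))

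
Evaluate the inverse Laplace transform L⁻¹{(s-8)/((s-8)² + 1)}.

Using frequency shift, L⁻¹{(s-8)/((s-8)² + 1)} = e^(8t)·cos(t)

Final answer: e^(8t)·cos(t)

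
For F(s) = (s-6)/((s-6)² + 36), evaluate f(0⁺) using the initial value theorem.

f(0⁺) = lim_{s→∞} sF(s) = lim_{s→∞} s(s-6)/((s-6)² + 36) = 1

Final answer: 1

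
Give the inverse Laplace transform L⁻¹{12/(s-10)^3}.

L⁻¹{n!/(s-a)^(n+1)} = t^n·e^(at) with n=2, a=10. So L⁻¹{2/(s-10)^3} = t^2·e^(10t), and L⁻¹{12/(s-10)^3} = (12/2)·t^2·e^(10t) = 6·t^2·e^(10t)

Final answer: 6·t^2·e^(10t)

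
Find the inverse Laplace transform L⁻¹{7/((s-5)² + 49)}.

Using frequency shift, L⁻¹{7/((s-5)² + 49)} = e^(5t)·sin(7t)

Final answer: e^(5t)·sin(7t)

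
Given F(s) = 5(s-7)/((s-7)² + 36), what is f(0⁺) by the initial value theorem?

f(0⁺) = lim_{s→∞} sF(s) = lim_{s→∞} 5s(s-7)/((s-7)² + 36) = 5

Final answer: 5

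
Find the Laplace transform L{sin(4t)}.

L{sin(ωt)} = ω/(s² + ω²), so L{sin(4t)} = 4/(s² + 16)

Final answer: 4/(s² + 16)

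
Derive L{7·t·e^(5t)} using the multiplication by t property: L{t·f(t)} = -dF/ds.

Using L{t^n·e^(at)} = n!/(s-a)^(n+1), L{t·e^(5t)} = 1/(s-5)^2, so L{7·t·e^(5t)} = 7·1/(s-5)^2 = 7/(s-5)^2

Final answer: 7/(s-5)^2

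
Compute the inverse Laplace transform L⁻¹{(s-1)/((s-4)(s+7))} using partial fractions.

Using partial fractions, f(t) = (3e^(4t) + 8e^(-7t))/11

Final answer: (3e^(4t) + 8e^(-7t))/11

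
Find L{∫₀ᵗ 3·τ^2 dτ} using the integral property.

L{∫₀ᵗ f(τ)dτ} = F(s)/s with f(t) = 3t^2. F(s) = 6/s^3, so L{∫₀ᵗ 3·τ^2 dτ} = (6/s^3)/s = 6/s^4. (Check: ∫₀ᵗ 3·τ^2 dτ = 3t^3/3.)

Final answer: 6/s^4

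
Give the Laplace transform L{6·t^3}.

L{t^n} = n!/s^(n+1), so L{t^3} = 6/s^4. Then L{6·t^3} = 6·6/s^4 = 36/s^4

Final answer: 36/s^4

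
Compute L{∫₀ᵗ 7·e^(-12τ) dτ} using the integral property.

L{∫₀ᵗ f(τ)dτ} = F(s)/s with F(s) = 7/(s+12), so L{∫₀ᵗ 7·e^(-12τ) dτ} = 7/(s(s+12))

Final answer: 7/(s(s+12))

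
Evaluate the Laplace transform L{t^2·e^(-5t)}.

L{t^n·e^(at)} = n!/(s-a)^(n+1), so L{t^2·e^(-5t)} = 2/(s+5)^3

Final answer: 2/(s+5)^3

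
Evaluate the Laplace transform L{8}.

L{8} = 8 · L{1} = 8/s

Final answer: 8/s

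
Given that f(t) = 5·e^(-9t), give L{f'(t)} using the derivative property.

f(0) = 5, F(s) = 5/(s+9). L{f'(t)} = s·F(s) - f(0) = 5s/(s+9) - 5 = (5s - 5(s+9))/(s+9) = -45/(s+9)

Final answer: -45/(s+9)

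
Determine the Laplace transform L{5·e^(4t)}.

L{e^(at)} = 1/(s-a), so L{e^(4t)} = 1/(s-4). Then L{5·e^(4t)} = 5/(s-4)

Final answer: 5/(s-4)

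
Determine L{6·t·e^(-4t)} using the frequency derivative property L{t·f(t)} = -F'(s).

L{e^(-4t)} = 1/(s+4). By frequency derivative: L{t·e^(-4t)} = -d/ds[1/(s+4)] = -(-1)/(s+4)² = 1/(s+4)². Then L{6·t·e^(-4t)} = 6·1/(s+4)² = 6/(s+4)²

Final answer: 6/(s+4)²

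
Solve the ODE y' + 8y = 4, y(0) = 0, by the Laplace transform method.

sY + 8Y = 4/s. Y = 4/(s(s+8)). Partial fractions: Y = 1/2/s - 1/2/(s+8)

Final answer: y(t) = 1/2(1 - e^(-8t))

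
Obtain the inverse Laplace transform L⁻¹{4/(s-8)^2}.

L⁻¹{n!/(s-a)^(n+1)} = t^n·e^(at) with n=1, a=8. So L⁻¹{1/(s-8)^2} = t·e^(8t), and L⁻¹{4/(s-8)^2} = (4/1)·t·e^(8t) = 4·t·e^(8t)

Final answer: 4·t·e^(8t)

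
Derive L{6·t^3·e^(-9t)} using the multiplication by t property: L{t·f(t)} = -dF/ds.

Using L{t^n·e^(at)} = n!/(s-a)^(n+1), L{t^3·e^(-9t)} = 6/(s+9)^4, so L{6·t^3·e^(-9t)} = 6·6/(s+9)^4 = 36/(s+9)^4

Final answer: 36/(s+9)^4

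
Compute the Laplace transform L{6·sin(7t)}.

L{sin(ωt)} = ω/(s² + ω²), so L{sin(7t)} = 7/(s² + 49). Then L{6·sin(7t)} = 6·7/(s² + 49) = 42/(s² + 49)

Final answer: 42/(s² + 49)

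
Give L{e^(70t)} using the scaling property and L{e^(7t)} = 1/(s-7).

Using L{f(at)} = (1/a)F(s/a) with a=10 and f(t) = e^(7t): L{e^(70t)} = (1/10) · 1/((s/10)-7) = (1/10) · 10/(s-70) = 1/(s-70)

Final answer: 1/(s-70)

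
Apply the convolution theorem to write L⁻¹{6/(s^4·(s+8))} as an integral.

6/(s^4·(s+8)) = (6/s^4)·(1/(s+8)) = L{t^3}·L{e^(-8t)}. So f(t) = t^3*e^(-8t) = ∫₀ᵗ τ^3·e^(-8(t-τ)) dτ

Final answer: ∫₀ᵗ τ^3·e^(-8(t-τ)) dτ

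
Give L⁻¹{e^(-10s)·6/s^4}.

L⁻¹{6/s^4} = t^3. By the time shift theorem, L⁻¹{e^(-as)F(s)} = u(t-a)f(t-a) with a=10, so L⁻¹{e^(-10s)·6/s^4} = u(t-10)·(t-10)^3

Final answer: u(t-10)·(t-10)^3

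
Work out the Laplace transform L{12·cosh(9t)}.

L{cosh(ωt)} = s/(s² - ω²), so L{cosh(9t)} = s/(s² - 81). Then L{12·cosh(9t)} = 12·s/(s² - 81) = 12s/(s² - 81)

Final answer: 12s/(s² - 81)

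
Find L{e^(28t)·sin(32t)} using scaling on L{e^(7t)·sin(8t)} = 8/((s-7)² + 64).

Scaling with a=4: L{e^(28t)·sin(32t)} = (1/4) · 8/((s/4-7)² + 64). Simplifying: 32/((s-28)² + 1024)

Final answer: 32/((s-28)² + 1024)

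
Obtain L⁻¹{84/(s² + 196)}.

This is the form c·a/(s² + a²) with a = 14, c = 6. L⁻¹ = 6·sin(14t)

Final answer: 6·sin(14t)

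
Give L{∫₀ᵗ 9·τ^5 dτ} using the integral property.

L{∫₀ᵗ f(τ)dτ} = F(s)/s with f(t) = 9t^5. F(s) = 1080/s^6, so L{∫₀ᵗ 9·τ^5 dτ} = (1080/s^6)/s = 1080/s^7. (Check: ∫₀ᵗ 9·τ^5 dτ = 9t^6/6.)

Final answer: 1080/s^7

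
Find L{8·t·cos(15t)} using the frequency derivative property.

L{cos(15t)} = s/(s² + 225). Derivative: d/ds[s/(s² + 225)] = [(s² + 225) - s·2s]/(s² + 225)² = (225 - s²)/(s² + 225)². So L{t·cos(15t)} = -F'(s) = (s² - 225)/(s² + 225)². Then L{8·t·cos(15t)} = 8·(s² - 225)/(s² + 225)²

Final answer: 8·(s² - 225)/(s² + 225)²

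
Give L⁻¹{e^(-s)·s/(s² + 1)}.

L⁻¹{s/(s² + 1)} = cos(t). By the time shift theorem, L⁻¹{e^(-as)F(s)} = u(t-a)f(t-a) with a=1, so L⁻¹{e^(-s)·s/(s² + 1)} = u(t-1)·cos((t-1))

Final answer: u(t-1)·cos((t-1))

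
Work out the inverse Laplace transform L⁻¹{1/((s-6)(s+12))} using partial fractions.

Decompose: A/(s-6) + B/(s+12). A = 1/18, B = -1/18. f(t) = (e^(6t) - e^(-12t))/18

Final answer: (e^(6t) - e^(-12t))/18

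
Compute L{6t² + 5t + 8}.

L{6t² + 5t + 8} = 6·2/s³ + 5/s² + 8/s = 12/s³ + 5/s² + 8/s

Final answer: 12/s³ + 5/s² + 8/s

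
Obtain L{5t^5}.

L{t^n} = n!/s^(n+1). So L{5t^5} = 5·5!/s^6 = 600/s^6

Final answer: 600/s^6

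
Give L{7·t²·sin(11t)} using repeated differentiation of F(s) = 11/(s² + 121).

F(s) = 11/(s² + 121). F'(s) = -22s/(s² + 121)². F''(s) = -22(121 - 3s²)/(s² + 121)³ = (66s² - 2662)/(s² + 121)³. So L{t²·sin(11t)} = (-1)² F''(s) = (66s² - 2662)/(s² + 121)³. Then L{7·t²·sin(11t)} = 7·(66s² - 2662)/(s² + 121)³ = (462s² - 18634)/(s² + 121)³

Final answer: (462s² - 18634)/(s² + 121)³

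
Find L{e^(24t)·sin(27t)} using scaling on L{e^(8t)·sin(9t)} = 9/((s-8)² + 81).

Scaling with a=3: L{e^(24t)·sin(27t)} = (1/3) · 9/((s/3-8)² + 81). Simplifying: 27/((s-24)² + 729)

Final answer: 27/((s-24)² + 729)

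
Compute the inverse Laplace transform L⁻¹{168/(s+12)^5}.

L⁻¹{n!/(s-a)^(n+1)} = t^n·e^(at) with n=4, a=-12. So L⁻¹{24/(s+12)^5} = t^4·e^(-12t), and L⁻¹{168/(s+12)^5} = (168/24)·t^4·e^(-12t) = 7·t^4·e^(-12t)

Final answer: 7·t^4·e^(-12t)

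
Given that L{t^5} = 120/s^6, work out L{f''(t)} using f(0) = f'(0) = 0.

L{f''(t)} = s²F(s) - sf(0) - f'(0) = s²·120/s^6 - 0 - 0 = 120/s^4

Final answer: 120/s^4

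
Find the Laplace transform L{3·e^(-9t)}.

L{e^(at)} = 1/(s-a), so L{e^(-9t)} = 1/(s+9). Then L{3·e^(-9t)} = 3/(s+9)

Final answer: 3/(s+9)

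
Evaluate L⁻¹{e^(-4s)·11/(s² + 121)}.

L⁻¹{11/(s² + 121)} = sin(11t). By the time shift theorem, L⁻¹{e^(-as)F(s)} = u(t-a)f(t-a) with a=4, so L⁻¹{e^(-4s)·11/(s² + 121)} = u(t-4)·sin(11(t-4))

Final answer: u(t-4)·sin(11(t-4))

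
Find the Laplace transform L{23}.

L{23} = 23 · L{1} = 23/s

Final answer: 23/s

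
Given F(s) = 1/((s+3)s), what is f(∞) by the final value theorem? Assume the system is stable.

f(∞) = lim_{s→0} sF(s) = lim_{s→0} 1/(s+3) = 1/3

Final answer: 1/3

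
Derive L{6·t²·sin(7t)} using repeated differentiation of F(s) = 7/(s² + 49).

F(s) = 7/(s² + 49). F'(s) = -14s/(s² + 49)². F''(s) = -14(49 - 3s²)/(s² + 49)³ = (42s² - 686)/(s² + 49)³. So L{t²·sin(7t)} = (-1)² F''(s) = (42s² - 686)/(s² + 49)³. Then L{6·t²·sin(7t)} = 6·(42s² - 686)/(s² + 49)³ = (252s² - 4116)/(s² + 49)³

Final answer: (252s² - 4116)/(s² + 49)³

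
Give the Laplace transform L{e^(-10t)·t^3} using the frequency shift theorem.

L{e^(at)·t^n} = n!/(s-a)^(n+1), so L{e^(-10t)·t^3} = 6/(s+10)^4

Final answer: 6/(s+10)^4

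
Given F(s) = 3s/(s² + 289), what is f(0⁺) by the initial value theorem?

f(0⁺) = lim_{s→∞} s·3s/(s² + 289) = lim_{s→∞} 3s²/(s² + 289) = 3

Final answer: 3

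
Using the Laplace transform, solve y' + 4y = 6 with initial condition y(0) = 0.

sY + 4Y = 6/s. Y = 6/(s(s+4)). Partial fractions: Y = 3/2/s - 3/2/(s+4)

Final answer: y(t) = 3/2(1 - e^(-4t))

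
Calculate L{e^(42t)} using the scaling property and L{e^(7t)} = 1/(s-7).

Using L{f(at)} = (1/a)F(s/a) with a=6 and f(t) = e^(7t): L{e^(42t)} = (1/6) · 1/((s/6)-7) = (1/6) · 6/(s-42) = 1/(s-42)

Final answer: 1/(s-42)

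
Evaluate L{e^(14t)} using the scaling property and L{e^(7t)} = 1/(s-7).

Using L{f(at)} = (1/a)F(s/a) with a=2 and f(t) = e^(7t): L{e^(14t)} = (1/2) · 1/((s/2)-7) = (1/2) · 2/(s-14) = 1/(s-14)

Final answer: 1/(s-14)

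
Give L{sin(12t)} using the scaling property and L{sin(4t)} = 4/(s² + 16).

Using L{f(at)} = (1/a)F(s/a) with a=3: L{sin(12t)} = (1/3) · 4/((s/3)² + 16) = (1/3) · 4·9/(s² + 144) = 12/(s² + 144)

Final answer: 12/(s² + 144)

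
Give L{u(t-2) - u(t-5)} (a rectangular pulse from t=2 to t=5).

L{u(t-a)} = e^(-as)/s. L{u(t-2) - u(t-5)} = (e^(-2s) - e^(-5s))/s

Final answer: (e^(-2s) - e^(-5s))/s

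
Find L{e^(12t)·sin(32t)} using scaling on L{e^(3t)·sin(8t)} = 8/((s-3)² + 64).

Scaling with a=4: L{e^(12t)·sin(32t)} = (1/4) · 8/((s/4-3)² + 64). Simplifying: 32/((s-12)² + 1024)

Final answer: 32/((s-12)² + 1024)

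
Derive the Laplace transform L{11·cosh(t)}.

L{cosh(ωt)} = s/(s² - ω²), so L{cosh(t)} = s/(s² - 1). Then L{11·cosh(t)} = 11·s/(s² - 1) = 11s/(s² - 1)

Final answer: 11s/(s² - 1)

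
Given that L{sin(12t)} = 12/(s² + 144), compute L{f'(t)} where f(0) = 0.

L{f'(t)} = s·F(s) - f(0) = s·12/(s² + 144) - 0 = 12s/(s² + 144)

Final answer: 12s/(s² + 144)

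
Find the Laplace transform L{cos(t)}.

L{cos(ωt)} = s/(s² + ω²), so L{cos(t)} = s/(s² + 1)

Final answer: s/(s² + 1)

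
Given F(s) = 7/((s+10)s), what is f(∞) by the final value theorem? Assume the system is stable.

f(∞) = lim_{s→0} sF(s) = lim_{s→0} 7/(s+10) = 7/10

Final answer: 7/10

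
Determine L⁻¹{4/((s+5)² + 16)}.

Form: b/((s-a)² + b²) → e^(at)sin(bt). With a=-5, b=4

Final answer: e^(-5t)·sin(4t)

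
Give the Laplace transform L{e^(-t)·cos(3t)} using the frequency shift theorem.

Frequency shift: L{e^(at)f(t)} = F(s-a). L{e^(-t)·cos(3t)} = (s+1)/((s+1)² + 9)

Final answer: (s+1)/((s+1)² + 9)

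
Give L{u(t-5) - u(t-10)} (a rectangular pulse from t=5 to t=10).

L{u(t-a)} = e^(-as)/s. L{u(t-5) - u(t-10)} = (e^(-5s) - e^(-10s))/s

Final answer: (e^(-5s) - e^(-10s))/s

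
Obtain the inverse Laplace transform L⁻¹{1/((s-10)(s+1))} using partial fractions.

Decompose: A/(s-10) + B/(s+1). A = 1/11, B = -1/11. f(t) = (e^(10t) - e^(-t))/11

Final answer: (e^(10t) - e^(-t))/11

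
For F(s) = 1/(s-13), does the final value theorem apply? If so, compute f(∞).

sF(s) = s/(s-13) has a pole at s = 13 in the right half-plane. Theorem does NOT apply (unstable system; f(t) = e^(13t) grows without bound).

Final answer: Not applicable (unstable)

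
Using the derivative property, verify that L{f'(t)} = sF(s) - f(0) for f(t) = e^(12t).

f'(t) = 12e^(12t). Direct: L{f'(t)} = 12/(s-12). Property: s·1/(s-12) - 1 = (s - (s-12))/(s-12) = 12/(s-12). ✓

Final answer: 12/(s-12)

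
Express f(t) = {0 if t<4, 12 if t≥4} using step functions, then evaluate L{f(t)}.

f(t) = 12·u(t-4). L{u(t-4)} = e^(-4s)/s, so L{f(t)} = 12·e^(-4s)/s

Final answer: 12·e^(-4s)/s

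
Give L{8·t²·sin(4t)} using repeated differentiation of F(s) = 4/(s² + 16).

F(s) = 4/(s² + 16). F'(s) = -8s/(s² + 16)². F''(s) = -8(16 - 3s²)/(s² + 16)³ = (24s² - 128)/(s² + 16)³. So L{t²·sin(4t)} = (-1)² F''(s) = (24s² - 128)/(s² + 16)³. Then L{8·t²·sin(4t)} = 8·(24s² - 128)/(s² + 16)³ = (192s² - 1024)/(s² + 16)³

Final answer: (192s² - 1024)/(s² + 16)³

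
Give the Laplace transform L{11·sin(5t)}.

L{sin(ωt)} = ω/(s² + ω²), so L{sin(5t)} = 5/(s² + 25). Then L{11·sin(5t)} = 11·5/(s² + 25) = 55/(s² + 25)

Final answer: 55/(s² + 25)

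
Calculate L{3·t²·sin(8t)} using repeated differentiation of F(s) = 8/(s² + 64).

F(s) = 8/(s² + 64). F'(s) = -16s/(s² + 64)². F''(s) = -16(64 - 3s²)/(s² + 64)³ = (48s² - 1024)/(s² + 64)³. So L{t²·sin(8t)} = (-1)² F''(s) = (48s² - 1024)/(s² + 64)³. Then L{3·t²·sin(8t)} = 3·(48s² - 1024)/(s² + 64)³ = (144s² - 3072)/(s² + 64)³

Final answer: (144s² - 3072)/(s² + 64)³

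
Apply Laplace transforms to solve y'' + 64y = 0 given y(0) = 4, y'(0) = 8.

L{y''} + 64L{y} = 0. s²Y - 4s - 8 + 64Y = 0. Y(s² + 64) = 4s + 8. Y = (4s + 8)/(s² + 64). Inverting: y(t) = 4cos(8t) + sin(8t)

Final answer: y(t) = 4cos(8t) + sin(8t)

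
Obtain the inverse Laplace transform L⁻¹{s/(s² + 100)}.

L⁻¹{s/(s² + 100)} = cos(10t)

Final answer: cos(10t)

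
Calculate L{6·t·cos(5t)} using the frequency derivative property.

L{cos(5t)} = s/(s² + 25). Derivative: d/ds[s/(s² + 25)] = [(s² + 25) - s·2s]/(s² + 25)² = (25 - s²)/(s² + 25)². So L{t·cos(5t)} = -F'(s) = (s² - 25)/(s² + 25)². Then L{6·t·cos(5t)} = 6·(s² - 25)/(s² + 25)²

Final answer: 6·(s² - 25)/(s² + 25)²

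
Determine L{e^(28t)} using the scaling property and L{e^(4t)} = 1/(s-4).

Using L{f(at)} = (1/a)F(s/a) with a=7 and f(t) = e^(4t): L{e^(28t)} = (1/7) · 1/((s/7)-4) = (1/7) · 7/(s-28) = 1/(s-28)

Final answer: 1/(s-28)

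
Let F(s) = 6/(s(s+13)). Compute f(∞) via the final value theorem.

f(∞) = lim_{s→0} s·6/(s(s+13)) = lim_{s→0} 6/(s+13) = 6/13 = 6/13

Final answer: 6/13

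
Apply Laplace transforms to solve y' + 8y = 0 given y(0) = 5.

L{y'} + 8L{y} = 0. sY - 5 + 8Y = 0. Y(s+8) = 5. Y = 5/(s+8)

Final answer: y(t) = 5e^(-8t)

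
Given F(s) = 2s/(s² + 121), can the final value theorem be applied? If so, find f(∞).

The final value theorem requires all poles of sF(s) in the left half-plane. sF(s) = 2s²/(s² + 121) has poles at s = ±11i (imaginary axis). Theorem does NOT apply (oscillatory system).

Final answer: Not applicable (oscillatory)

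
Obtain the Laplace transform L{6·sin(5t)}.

L{sin(ωt)} = ω/(s² + ω²), so L{sin(5t)} = 5/(s² + 25). Then L{6·sin(5t)} = 6·5/(s² + 25) = 30/(s² + 25)

Final answer: 30/(s² + 25)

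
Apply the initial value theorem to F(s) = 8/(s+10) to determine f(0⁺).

f(0⁺) = lim_{s→∞} s·8/(s+10) = lim_{s→∞} 8s/(s+10) = 8

Final answer: 8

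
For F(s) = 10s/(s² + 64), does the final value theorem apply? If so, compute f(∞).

The final value theorem requires all poles of sF(s) in the left half-plane. sF(s) = 10s²/(s² + 64) has poles at s = ±8i (imaginary axis). Theorem does NOT apply (oscillatory system).

Final answer: Not applicable (oscillatory)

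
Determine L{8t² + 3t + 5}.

L{8t² + 3t + 5} = 8·2/s³ + 3/s² + 5/s = 16/s³ + 3/s² + 5/s

Final answer: 16/s³ + 3/s² + 5/s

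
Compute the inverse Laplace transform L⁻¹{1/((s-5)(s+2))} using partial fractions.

Decompose: A/(s-5) + B/(s+2). A = 1/7, B = -1/7. f(t) = (e^(5t) - e^(-2t))/7

Final answer: (e^(5t) - e^(-2t))/7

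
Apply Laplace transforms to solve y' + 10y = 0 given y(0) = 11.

L{y'} + 10L{y} = 0. sY - 11 + 10Y = 0. Y(s+10) = 11. Y = 11/(s+10)

Final answer: y(t) = 11e^(-10t)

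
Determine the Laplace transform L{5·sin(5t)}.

L{sin(ωt)} = ω/(s² + ω²), so L{sin(5t)} = 5/(s² + 25). Then L{5·sin(5t)} = 5·5/(s² + 25) = 25/(s² + 25)

Final answer: 25/(s² + 25)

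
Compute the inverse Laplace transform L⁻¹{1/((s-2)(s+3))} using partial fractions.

Decompose: A/(s-2) + B/(s+3). A = 1/5, B = -1/5. f(t) = (e^(2t) - e^(-3t))/5

Final answer: (e^(2t) - e^(-3t))/5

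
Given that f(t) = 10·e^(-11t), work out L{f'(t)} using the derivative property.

f(0) = 10, F(s) = 10/(s+11). L{f'(t)} = s·F(s) - f(0) = 10s/(s+11) - 10 = (10s - 10(s+11))/(s+11) = -110/(s+11)

Final answer: -110/(s+11)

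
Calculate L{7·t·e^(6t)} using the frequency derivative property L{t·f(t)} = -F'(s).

L{e^(6t)} = 1/(s-6). By frequency derivative: L{t·e^(6t)} = -d/ds[1/(s-6)] = -(-1)/(s-6)² = 1/(s-6)². Then L{7·t·e^(6t)} = 7·1/(s-6)² = 7/(s-6)²

Final answer: 7/(s-6)²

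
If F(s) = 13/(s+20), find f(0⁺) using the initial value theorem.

f(0⁺) = lim_{s→∞} s·13/(s+20) = lim_{s→∞} 13s/(s+20) = 13

Final answer: 13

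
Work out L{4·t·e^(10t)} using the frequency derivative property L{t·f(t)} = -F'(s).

L{e^(10t)} = 1/(s-10). By frequency derivative: L{t·e^(10t)} = -d/ds[1/(s-10)] = -(-1)/(s-10)² = 1/(s-10)². Then L{4·t·e^(10t)} = 4·1/(s-10)² = 4/(s-10)²

Final answer: 4/(s-10)²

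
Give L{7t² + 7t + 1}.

L{7t² + 7t + 1} = 7·2/s³ + 7/s² + 1/s = 14/s³ + 7/s² + 1/s

Final answer: 14/s³ + 7/s² + 1/s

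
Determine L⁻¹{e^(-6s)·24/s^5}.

L⁻¹{24/s^5} = t^4. By the time shift theorem, L⁻¹{e^(-as)F(s)} = u(t-a)f(t-a) with a=6, so L⁻¹{e^(-6s)·24/s^5} = u(t-6)·(t-6)^4

Final answer: u(t-6)·(t-6)^4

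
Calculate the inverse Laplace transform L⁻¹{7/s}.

L⁻¹{c/s} = c, so L⁻¹{7/s} = 7

Final answer: 7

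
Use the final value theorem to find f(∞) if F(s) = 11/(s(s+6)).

f(∞) = lim_{s→0} s·11/(s(s+6)) = lim_{s→0} 11/(s+6) = 11/6 = 11/6

Final answer: 11/6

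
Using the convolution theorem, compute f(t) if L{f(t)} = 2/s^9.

2/s^9 = (2/s)·(1/s^8) = L{2}·L{t^7/5040}. By convolution, f(t) = 2*t^7/5040 = ∫₀ᵗ 2·τ^7/5040 dτ = 2·t^8/40320

Final answer: 2·t^8/40320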